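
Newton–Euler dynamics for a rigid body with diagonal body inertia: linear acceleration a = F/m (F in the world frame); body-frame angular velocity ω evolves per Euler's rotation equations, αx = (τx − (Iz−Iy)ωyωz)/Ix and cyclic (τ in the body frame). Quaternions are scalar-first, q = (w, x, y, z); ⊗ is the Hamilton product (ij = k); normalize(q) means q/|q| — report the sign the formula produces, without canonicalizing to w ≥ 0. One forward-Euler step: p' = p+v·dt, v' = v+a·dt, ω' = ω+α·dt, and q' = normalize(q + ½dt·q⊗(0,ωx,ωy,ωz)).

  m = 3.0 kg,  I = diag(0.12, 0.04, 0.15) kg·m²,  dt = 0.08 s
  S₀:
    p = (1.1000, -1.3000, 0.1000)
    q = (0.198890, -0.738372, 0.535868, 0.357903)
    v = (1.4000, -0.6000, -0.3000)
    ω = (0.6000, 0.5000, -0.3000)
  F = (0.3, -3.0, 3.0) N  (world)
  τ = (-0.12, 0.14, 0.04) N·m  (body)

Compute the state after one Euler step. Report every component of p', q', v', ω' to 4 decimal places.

angular accel α = (-0.8625, 3.3650, 0.4267)
ω + α·dt = (0.5310, 0.7692, -0.2659)
2q̇ = q⊗(0,ω) = (0.2824601, -0.2203779, 0.0926752, -0.7503738)
q + ½dt·q⊗(0,ω), renormalized = (0.2101, -0.7468, 0.5393, 0.3277)
new position p' = (1.2120, -1.3480, 0.0760)
v' = v + a·dt = (1.4080, -0.6800, -0.2200)

p' = (1.2120, -1.3480, 0.0760)
q' = (0.2101, -0.7468, 0.5393, 0.3277)
v' = (1.4080, -0.6800, -0.2200)
ω' = (0.5310, 0.7692, -0.2659)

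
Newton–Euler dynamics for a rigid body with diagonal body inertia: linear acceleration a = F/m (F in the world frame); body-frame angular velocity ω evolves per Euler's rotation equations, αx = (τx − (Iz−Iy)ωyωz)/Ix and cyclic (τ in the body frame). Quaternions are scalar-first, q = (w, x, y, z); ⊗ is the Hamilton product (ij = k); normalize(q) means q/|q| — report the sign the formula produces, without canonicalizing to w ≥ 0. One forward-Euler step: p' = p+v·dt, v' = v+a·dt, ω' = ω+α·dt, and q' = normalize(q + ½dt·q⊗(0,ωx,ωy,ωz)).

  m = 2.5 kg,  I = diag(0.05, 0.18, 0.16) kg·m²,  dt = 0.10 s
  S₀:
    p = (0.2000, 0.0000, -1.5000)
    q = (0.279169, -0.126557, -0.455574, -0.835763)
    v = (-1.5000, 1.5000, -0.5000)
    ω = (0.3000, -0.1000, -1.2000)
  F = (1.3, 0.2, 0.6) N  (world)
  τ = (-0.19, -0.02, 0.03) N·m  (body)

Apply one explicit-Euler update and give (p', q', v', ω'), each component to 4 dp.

p' = p + v·dt = (0.0500, 0.1500, -1.5500)
new velocity v' = (-1.4480, 1.5080, -0.4760)
precession coupling ω×(Iω) = (-0.0024, 0.0396, -0.0039)
(τ − ω×Iω)/I = (-3.7520, -0.3311, 0.2119)
new body rate ω' = (-0.0752, -0.1331, -1.1788)
2q̇ = q⊗(0,ω) = (-1.0105059, 0.5468632, -0.4305142, -0.1856749)
q' = normalize(q + ½dt·q⊗(0,ω)) = (0.2282, -0.0990, -0.4762, -0.8434)

p' = (0.0500, 0.1500, -1.5500)
q' = (0.2282, -0.0990, -0.4762, -0.8434)
v' = (-1.4480, 1.5080, -0.4760)
ω' = (-0.0752, -0.1331, -1.1788)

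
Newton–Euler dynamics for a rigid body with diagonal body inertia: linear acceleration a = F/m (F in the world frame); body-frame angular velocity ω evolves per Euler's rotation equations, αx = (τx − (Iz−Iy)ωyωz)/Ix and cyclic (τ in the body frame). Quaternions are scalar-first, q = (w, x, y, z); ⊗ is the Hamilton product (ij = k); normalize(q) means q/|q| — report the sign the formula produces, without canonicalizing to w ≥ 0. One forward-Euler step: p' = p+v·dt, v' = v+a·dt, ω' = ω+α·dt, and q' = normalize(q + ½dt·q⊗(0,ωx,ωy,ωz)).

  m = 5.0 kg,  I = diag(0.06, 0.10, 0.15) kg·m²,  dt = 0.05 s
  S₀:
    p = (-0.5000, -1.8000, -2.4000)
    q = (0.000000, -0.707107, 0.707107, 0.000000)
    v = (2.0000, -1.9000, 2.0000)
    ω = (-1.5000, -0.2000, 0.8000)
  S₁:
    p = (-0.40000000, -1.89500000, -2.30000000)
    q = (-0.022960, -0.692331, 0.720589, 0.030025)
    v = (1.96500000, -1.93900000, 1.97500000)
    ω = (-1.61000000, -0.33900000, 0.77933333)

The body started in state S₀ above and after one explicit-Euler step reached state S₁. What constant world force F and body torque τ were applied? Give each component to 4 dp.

F = (-3.5000, -3.9000, -2.5000)
τ = (-0.1400, -0.1700, -0.0500)

ω₁ − ω₀ = (-0.11000000, -0.13900000, -0.02066667)
I·α + gyro = (-0.1400, -0.1700, -0.0500)
velocity change Δv = (-0.03500000, -0.03900000, -0.02500000)
F = m·Δv/dt = (-3.5000, -3.9000, -2.5000)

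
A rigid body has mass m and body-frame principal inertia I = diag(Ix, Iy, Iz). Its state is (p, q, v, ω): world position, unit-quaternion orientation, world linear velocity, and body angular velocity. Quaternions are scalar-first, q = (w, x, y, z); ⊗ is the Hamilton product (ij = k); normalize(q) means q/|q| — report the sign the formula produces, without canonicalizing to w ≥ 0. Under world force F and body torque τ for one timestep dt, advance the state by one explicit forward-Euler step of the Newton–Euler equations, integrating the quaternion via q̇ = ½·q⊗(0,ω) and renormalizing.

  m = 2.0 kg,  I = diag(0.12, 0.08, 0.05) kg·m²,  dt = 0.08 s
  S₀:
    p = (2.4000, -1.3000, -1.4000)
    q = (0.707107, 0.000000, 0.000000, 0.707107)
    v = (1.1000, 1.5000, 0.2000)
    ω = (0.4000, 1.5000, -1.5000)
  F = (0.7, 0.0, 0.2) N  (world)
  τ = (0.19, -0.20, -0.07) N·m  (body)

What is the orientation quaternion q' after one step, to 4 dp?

q' = (0.7468, -0.0310, 0.0535, 0.6622)

Hamilton product q⊗(0,ω) = (1.0606605, -0.7778177, 1.3435033, -1.0606605)
q + ½dt·q⊗(0,ω), renormalized = (0.7468, -0.0310, 0.0535, 0.6622)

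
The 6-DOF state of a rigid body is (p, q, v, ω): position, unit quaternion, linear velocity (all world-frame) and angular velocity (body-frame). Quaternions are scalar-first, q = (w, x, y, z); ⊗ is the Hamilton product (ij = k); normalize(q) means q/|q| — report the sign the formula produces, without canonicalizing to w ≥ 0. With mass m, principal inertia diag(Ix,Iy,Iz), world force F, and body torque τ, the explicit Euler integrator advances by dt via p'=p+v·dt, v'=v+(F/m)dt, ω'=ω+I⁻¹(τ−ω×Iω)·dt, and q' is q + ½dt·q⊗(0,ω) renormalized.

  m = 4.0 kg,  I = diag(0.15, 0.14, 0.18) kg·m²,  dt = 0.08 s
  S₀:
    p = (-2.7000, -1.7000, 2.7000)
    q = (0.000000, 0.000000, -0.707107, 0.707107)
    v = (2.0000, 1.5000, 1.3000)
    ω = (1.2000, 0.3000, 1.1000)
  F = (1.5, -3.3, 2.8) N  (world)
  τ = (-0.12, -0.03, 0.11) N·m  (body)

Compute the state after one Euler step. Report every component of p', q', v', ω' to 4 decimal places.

p' = (-2.5400, -1.5800, 2.8040)
q' = (-0.0226, -0.0395, -0.6717, 0.7394)
v' = (2.0300, 1.4340, 1.3560)
ω' = (1.1290, 0.3055, 1.1505)

α = I⁻¹(τ − ω×Iω) = (-0.8880, 0.0686, 0.6311)
ω + α·dt = (1.1290, 0.3055, 1.1505)
2q̇ = q⊗(0,ω) = (-0.5656856, -0.9899498, 0.8485284, 0.8485284)
q' = normalize(q + ½dt·q⊗(0,ω)) = (-0.0226, -0.0395, -0.6717, 0.7394)
a = F/m = (0.3750, -0.8250, 0.7000)
p' = p + v·dt = (-2.5400, -1.5800, 2.8040)
new velocity v' = (2.0300, 1.4340, 1.3560)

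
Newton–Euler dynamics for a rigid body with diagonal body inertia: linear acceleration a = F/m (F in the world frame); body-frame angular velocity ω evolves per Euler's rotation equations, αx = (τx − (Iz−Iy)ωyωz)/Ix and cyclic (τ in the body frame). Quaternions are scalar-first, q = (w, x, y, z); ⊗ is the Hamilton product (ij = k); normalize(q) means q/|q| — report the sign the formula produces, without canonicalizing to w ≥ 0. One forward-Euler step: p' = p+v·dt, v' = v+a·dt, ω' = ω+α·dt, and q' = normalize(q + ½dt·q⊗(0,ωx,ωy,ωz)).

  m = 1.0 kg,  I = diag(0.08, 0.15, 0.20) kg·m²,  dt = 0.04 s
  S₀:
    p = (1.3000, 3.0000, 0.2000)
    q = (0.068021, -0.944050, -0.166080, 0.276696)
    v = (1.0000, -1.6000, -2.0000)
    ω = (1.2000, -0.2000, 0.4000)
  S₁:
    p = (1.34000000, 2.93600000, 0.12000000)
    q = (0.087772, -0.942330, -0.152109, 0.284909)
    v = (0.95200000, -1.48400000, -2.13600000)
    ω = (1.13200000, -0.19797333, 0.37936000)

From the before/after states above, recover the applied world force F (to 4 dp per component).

Δv = v₁−v₀ = (-0.04800000, 0.11600000, -0.13600000)
m·(v₁−v₀)/dt = (-1.2000, 2.9000, -3.4000)

F = (-1.2000, 2.9000, -3.4000)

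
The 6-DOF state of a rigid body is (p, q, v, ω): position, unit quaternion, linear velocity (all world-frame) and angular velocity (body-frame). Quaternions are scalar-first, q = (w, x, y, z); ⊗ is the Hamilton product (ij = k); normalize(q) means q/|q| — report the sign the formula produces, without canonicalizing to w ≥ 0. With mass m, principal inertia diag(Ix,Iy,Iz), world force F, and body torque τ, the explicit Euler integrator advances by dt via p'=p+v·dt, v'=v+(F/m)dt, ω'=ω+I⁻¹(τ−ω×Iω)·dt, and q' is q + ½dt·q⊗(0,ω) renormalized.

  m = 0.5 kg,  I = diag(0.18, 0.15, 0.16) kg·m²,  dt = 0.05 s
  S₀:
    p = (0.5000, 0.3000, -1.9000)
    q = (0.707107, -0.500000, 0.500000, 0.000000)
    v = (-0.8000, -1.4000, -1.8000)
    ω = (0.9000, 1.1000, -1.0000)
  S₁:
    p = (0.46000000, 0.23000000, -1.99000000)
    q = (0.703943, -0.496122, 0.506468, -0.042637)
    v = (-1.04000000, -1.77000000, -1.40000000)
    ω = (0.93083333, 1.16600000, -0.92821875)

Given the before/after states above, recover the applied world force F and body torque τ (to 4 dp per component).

ω₁ − ω₀ = (0.03083333, 0.06600000, 0.07178125)
precession coupling = (-0.0110, -0.0180, -0.0297)
τ = I·(Δω/dt) + ω₀×(Iω₀) = (0.1000, 0.1800, 0.2000)
velocity change Δv = (-0.24000000, -0.37000000, 0.40000000)
applied force F = (-2.4000, -3.7000, 4.0000)

F = (-2.4000, -3.7000, 4.0000)
τ = (0.1000, 0.1800, 0.2000)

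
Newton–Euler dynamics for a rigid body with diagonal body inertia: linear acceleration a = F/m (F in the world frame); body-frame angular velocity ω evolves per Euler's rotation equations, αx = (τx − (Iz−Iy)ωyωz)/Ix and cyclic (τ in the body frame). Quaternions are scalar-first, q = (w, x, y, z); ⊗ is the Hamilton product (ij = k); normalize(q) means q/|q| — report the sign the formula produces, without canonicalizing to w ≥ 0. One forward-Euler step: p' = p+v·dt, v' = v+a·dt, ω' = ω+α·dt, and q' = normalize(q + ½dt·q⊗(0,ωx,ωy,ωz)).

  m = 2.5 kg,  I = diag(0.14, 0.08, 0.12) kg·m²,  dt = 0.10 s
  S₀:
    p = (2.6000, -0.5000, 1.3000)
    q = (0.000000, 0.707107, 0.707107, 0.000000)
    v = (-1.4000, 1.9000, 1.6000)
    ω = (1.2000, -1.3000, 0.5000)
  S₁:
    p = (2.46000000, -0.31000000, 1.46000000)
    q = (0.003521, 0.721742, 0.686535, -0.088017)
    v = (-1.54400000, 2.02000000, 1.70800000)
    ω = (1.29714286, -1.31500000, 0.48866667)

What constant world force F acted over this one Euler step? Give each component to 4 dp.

F = (-3.6000, 3.0000, 2.7000)

v₁ − v₀ = (-0.14400000, 0.12000000, 0.10800000)
applied force F = (-3.6000, 3.0000, 2.7000)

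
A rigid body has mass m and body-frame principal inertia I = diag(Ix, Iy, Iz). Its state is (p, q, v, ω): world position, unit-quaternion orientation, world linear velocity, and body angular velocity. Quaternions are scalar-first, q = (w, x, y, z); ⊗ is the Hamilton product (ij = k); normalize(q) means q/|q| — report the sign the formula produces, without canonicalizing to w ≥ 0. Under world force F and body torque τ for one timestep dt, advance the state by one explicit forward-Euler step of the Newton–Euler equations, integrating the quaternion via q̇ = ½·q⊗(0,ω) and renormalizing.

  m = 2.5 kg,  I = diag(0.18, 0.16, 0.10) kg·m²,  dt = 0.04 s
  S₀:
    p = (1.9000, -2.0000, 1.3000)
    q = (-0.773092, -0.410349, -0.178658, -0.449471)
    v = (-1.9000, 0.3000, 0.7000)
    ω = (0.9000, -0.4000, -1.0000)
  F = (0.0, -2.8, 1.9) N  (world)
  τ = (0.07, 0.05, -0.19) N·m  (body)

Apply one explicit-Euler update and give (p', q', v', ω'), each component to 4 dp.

(τ − ω×Iω)/I = (0.5222, 0.7625, -1.9720)
ω' = ω + α·dt = (0.9209, -0.3695, -1.0789)
2q̇ = q⊗(0,ω) = (-0.1516201, -0.6969132, -0.5056361, 1.0980238)
q + ½dt·q⊗(0,ω), renormalized = (-0.7758, -0.4241, -0.1887, -0.4273)
a = F/m = (0.0000, -1.1200, 0.7600)
p + v·dt = (1.8240, -1.9880, 1.3280)
v + (F/m)dt = (-1.9000, 0.2552, 0.7304)

p' = (1.8240, -1.9880, 1.3280)
q' = (-0.7758, -0.4241, -0.1887, -0.4273)
v' = (-1.9000, 0.2552, 0.7304)
ω' = (0.9209, -0.3695, -1.0789)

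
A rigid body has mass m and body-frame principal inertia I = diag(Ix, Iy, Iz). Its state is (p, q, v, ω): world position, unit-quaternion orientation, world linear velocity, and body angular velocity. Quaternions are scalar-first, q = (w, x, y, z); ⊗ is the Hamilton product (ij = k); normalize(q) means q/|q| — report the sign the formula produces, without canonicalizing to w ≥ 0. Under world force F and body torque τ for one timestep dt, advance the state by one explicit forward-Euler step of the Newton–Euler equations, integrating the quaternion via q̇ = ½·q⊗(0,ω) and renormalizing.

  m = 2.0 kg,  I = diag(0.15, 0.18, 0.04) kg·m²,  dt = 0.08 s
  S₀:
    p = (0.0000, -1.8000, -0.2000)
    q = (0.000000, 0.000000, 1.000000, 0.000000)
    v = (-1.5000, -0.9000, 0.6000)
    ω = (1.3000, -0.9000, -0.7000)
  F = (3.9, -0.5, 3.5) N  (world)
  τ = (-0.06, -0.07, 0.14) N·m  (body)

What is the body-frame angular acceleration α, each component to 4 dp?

ω×(Iω) gyroscopic = (-0.0882, -0.1001, -0.0351)
(τ − ω×Iω)/I = (0.1880, 0.1672, 4.3775)

α = (0.1880, 0.1672, 4.3775)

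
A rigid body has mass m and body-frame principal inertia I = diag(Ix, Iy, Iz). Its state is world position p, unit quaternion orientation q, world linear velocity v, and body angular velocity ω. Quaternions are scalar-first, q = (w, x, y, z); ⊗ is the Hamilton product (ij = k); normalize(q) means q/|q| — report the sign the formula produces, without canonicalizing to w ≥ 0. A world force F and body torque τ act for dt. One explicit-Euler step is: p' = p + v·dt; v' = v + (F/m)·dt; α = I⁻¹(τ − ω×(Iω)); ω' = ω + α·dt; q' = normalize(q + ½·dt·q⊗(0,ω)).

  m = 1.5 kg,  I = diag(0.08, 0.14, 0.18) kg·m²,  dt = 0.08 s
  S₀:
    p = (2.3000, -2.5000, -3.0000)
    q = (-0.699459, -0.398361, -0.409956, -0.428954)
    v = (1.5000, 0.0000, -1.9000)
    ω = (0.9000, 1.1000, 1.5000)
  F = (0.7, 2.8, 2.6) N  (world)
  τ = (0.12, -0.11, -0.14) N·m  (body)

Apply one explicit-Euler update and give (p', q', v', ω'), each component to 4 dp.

angular accel α = (0.6750, 0.1786, -1.1078)
new body rate ω' = (0.9540, 1.1143, 1.4114)
q⊗(0,ω) = (1.4529075, -0.7725977, -0.5579220, -1.1184252)
q + ½dt·q⊗(0,ω), renormalized = (-0.6392, -0.4278, -0.4308, -0.4721)
a = F/m = (0.4667, 1.8667, 1.7333)
p' = p + v·dt = (2.4200, -2.5000, -3.1520)
v + (F/m)dt = (1.5373, 0.1493, -1.7613)

p' = (2.4200, -2.5000, -3.1520)
q' = (-0.6392, -0.4278, -0.4308, -0.4721)
v' = (1.5373, 0.1493, -1.7613)
ω' = (0.9540, 1.1143, 1.4114)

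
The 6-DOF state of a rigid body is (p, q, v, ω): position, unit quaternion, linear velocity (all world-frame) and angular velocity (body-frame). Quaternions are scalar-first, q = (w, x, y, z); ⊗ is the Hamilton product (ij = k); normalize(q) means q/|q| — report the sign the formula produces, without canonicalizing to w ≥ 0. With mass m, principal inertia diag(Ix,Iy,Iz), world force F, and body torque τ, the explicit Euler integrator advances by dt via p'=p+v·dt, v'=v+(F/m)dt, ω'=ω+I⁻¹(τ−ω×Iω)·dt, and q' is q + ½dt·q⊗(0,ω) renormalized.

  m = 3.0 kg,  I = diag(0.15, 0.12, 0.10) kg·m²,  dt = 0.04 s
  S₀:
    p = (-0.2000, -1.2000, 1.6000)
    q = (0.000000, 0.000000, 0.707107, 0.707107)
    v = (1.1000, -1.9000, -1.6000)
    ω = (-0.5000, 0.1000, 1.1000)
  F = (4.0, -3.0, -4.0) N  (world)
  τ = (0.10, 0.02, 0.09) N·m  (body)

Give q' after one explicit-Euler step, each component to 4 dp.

q' = (-0.0170, 0.0141, 0.6998, 0.7140)

2q̇ = q⊗(0,ω) = (-0.8485284, 0.7071070, -0.3535535, 0.3535535)
q' = normalize(q + ½dt·q⊗(0,ω)) = (-0.0170, 0.0141, 0.6998, 0.7140)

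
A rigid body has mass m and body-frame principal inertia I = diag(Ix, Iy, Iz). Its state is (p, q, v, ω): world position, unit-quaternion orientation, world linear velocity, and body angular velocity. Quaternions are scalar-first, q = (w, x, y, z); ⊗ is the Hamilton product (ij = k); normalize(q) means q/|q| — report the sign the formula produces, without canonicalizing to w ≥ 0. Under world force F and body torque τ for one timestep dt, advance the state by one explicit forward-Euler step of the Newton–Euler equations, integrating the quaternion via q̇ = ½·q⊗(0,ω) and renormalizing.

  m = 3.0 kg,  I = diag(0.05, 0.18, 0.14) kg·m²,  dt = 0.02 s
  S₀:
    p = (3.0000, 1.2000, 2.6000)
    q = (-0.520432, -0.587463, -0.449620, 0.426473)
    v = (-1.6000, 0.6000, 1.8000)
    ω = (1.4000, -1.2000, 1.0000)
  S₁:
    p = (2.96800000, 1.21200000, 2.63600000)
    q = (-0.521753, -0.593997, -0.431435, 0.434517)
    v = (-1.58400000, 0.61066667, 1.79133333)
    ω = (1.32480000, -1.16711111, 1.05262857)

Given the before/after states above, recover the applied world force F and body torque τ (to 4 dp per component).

F = (2.4000, 1.6000, -1.3000)
τ = (-0.1400, 0.1700, 0.1500)

ω₁ − ω₀ = (-0.07520000, 0.03288889, 0.05262857)
τ = I·(Δω/dt) + ω₀×(Iω₀) = (-0.1400, 0.1700, 0.1500)
Δv = v₁−v₀ = (0.01600000, 0.01066667, -0.00866667)
F = m·Δv/dt = (2.4000, 1.6000, -1.3000)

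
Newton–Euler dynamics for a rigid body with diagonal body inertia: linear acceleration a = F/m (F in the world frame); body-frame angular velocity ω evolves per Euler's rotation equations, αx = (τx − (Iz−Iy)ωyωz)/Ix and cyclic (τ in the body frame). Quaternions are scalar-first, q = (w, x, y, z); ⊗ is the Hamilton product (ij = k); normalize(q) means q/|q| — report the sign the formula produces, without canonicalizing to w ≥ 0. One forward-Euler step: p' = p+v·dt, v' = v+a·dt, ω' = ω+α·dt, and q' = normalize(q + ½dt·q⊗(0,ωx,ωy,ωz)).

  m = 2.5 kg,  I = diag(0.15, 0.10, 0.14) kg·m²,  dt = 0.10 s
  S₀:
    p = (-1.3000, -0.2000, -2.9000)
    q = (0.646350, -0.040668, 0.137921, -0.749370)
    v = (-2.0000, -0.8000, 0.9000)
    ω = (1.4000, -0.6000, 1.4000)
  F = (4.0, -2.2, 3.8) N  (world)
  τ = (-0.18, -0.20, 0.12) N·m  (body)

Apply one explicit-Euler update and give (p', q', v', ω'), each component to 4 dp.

p' = (-1.5000, -0.2800, -2.8100)
q' = (0.7020, -0.0082, 0.0686, -0.7088)
v' = (-1.8400, -0.8880, 1.0520)
ω' = (1.3024, -0.8196, 1.4557)

a = F/m = (1.6000, -0.8800, 1.5200)
p' = p + v·dt = (-1.5000, -0.2800, -2.8100)
v' = v + a·dt = (-1.8400, -0.8880, 1.0520)
α = I⁻¹(τ − ω×Iω) = (-0.9760, -2.1960, 0.5571)
ω + α·dt = (1.3024, -0.8196, 1.4557)
q⊗(0,ω) = (1.1888058, 0.6483574, -1.3799928, 0.7362014)
q + ½dt·q⊗(0,ω), renormalized = (0.7020, -0.0082, 0.0686, -0.7088)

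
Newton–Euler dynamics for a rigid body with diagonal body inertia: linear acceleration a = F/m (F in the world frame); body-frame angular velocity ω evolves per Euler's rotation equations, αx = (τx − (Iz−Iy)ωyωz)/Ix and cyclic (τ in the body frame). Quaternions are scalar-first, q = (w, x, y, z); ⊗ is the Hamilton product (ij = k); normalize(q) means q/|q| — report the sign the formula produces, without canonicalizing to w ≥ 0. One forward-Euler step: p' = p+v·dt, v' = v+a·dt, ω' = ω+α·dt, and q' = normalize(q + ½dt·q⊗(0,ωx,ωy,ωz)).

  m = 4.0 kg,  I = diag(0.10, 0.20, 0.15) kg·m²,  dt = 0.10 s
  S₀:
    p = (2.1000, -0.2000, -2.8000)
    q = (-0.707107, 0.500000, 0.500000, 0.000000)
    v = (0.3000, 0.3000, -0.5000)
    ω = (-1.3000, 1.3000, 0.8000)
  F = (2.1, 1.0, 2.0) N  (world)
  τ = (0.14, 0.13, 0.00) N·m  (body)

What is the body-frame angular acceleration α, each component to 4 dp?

gyro term ω×Iω = (-0.0520, 0.0520, -0.1690)
angular accel α = (1.9200, 0.3900, 1.1267)

α = (1.9200, 0.3900, 1.1267)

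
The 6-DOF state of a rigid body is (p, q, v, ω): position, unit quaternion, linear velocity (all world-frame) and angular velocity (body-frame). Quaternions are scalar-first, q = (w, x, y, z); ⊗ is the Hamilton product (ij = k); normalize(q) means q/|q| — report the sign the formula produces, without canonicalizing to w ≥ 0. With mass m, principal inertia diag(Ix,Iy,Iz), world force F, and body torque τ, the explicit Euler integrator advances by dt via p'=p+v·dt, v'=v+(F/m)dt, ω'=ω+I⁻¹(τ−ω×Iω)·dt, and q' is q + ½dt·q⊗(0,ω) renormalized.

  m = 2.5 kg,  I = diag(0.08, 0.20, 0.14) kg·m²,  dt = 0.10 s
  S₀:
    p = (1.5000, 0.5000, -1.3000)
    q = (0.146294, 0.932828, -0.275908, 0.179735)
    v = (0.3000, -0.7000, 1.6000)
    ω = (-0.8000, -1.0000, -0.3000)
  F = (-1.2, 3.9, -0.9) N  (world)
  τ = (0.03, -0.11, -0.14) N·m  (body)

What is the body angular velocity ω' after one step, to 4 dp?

ω' = (-0.7400, -1.0478, -0.4686)

precession coupling ω×(Iω) = (-0.0180, -0.0144, 0.0960)
angular accel α = (0.6000, -0.4780, -1.6857)
ω' = ω + α·dt = (-0.7400, -1.0478, -0.4686)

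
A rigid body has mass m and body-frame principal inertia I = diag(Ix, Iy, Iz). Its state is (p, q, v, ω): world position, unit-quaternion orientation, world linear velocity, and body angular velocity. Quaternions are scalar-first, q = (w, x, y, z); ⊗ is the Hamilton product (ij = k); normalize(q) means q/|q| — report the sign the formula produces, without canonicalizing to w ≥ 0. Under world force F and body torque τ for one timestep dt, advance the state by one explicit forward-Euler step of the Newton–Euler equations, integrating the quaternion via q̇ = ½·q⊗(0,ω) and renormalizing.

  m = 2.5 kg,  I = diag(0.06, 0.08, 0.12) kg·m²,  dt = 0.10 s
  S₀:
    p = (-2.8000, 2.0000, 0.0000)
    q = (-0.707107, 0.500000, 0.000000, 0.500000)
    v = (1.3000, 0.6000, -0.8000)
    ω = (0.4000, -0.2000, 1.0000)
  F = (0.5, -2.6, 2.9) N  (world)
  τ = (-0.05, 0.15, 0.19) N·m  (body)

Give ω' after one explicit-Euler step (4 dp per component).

ω' = (0.3300, 0.0175, 1.1597)

(τ − ω×Iω)/I = (-0.7000, 2.1750, 1.5967)
ω + α·dt = (0.3300, 0.0175, 1.1597)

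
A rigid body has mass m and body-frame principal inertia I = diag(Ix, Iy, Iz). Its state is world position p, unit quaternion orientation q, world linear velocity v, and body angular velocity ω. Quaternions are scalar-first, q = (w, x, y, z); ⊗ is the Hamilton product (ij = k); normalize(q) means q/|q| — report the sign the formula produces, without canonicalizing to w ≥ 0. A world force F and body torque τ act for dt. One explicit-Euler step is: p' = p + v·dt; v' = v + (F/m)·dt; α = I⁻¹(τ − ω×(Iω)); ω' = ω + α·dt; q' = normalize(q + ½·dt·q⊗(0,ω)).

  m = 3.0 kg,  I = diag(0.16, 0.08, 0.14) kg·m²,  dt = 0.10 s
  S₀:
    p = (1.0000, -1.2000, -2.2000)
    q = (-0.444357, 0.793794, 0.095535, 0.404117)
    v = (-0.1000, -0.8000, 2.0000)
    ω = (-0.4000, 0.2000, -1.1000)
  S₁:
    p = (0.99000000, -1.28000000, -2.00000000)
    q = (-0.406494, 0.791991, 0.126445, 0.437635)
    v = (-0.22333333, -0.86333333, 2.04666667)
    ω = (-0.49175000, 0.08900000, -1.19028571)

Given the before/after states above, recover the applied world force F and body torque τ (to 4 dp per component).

F = (-3.7000, -1.9000, 1.4000)
τ = (-0.1600, -0.0800, -0.1200)

rate change Δω = (-0.09175000, -0.11100000, -0.09028571)
precession coupling = (-0.0132, 0.0088, 0.0064)
I·α + gyro = (-0.1600, -0.0800, -0.1200)
v₁ − v₀ = (-0.12333333, -0.06333333, 0.04666667)
m·(v₁−v₀)/dt = (-3.7000, -1.9000, 1.4000)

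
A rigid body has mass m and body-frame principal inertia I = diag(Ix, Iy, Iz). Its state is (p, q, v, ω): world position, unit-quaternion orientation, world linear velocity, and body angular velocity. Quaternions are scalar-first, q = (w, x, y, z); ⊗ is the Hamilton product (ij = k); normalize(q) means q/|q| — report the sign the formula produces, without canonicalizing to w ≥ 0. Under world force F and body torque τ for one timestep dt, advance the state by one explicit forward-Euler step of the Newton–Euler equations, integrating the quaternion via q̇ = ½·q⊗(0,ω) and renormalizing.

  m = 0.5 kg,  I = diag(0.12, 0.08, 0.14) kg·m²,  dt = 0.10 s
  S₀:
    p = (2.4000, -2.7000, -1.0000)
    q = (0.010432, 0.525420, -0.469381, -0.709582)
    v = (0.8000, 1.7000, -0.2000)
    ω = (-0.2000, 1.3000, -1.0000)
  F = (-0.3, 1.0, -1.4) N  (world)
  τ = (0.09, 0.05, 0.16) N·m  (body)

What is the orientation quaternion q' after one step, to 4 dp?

q⊗(0,ω) = (0.0056973, 1.3897512, 0.6808980, 0.5787378)
q' = normalize(q + ½dt·q⊗(0,ω)) = (0.0107, 0.5929, -0.4339, -0.6783)

q' = (0.0107, 0.5929, -0.4339, -0.6783)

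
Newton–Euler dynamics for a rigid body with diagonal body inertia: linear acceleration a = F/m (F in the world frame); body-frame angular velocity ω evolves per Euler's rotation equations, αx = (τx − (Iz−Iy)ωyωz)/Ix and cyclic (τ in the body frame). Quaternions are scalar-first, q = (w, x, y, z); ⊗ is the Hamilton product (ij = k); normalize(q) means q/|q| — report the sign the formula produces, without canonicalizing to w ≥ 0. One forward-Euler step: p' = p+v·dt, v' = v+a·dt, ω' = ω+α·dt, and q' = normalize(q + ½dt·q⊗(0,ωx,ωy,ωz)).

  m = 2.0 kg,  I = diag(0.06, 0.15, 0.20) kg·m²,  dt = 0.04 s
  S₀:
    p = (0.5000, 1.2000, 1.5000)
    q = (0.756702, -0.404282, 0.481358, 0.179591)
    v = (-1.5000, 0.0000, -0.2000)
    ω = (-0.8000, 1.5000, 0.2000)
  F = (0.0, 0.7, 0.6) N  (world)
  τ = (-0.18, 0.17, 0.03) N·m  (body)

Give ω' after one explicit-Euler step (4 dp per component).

(τ − ω×Iω)/I = (-3.2500, 0.9840, 0.6900)
new body rate ω' = (-0.9300, 1.5394, 0.2276)

ω' = (-0.9300, 1.5394, 0.2276)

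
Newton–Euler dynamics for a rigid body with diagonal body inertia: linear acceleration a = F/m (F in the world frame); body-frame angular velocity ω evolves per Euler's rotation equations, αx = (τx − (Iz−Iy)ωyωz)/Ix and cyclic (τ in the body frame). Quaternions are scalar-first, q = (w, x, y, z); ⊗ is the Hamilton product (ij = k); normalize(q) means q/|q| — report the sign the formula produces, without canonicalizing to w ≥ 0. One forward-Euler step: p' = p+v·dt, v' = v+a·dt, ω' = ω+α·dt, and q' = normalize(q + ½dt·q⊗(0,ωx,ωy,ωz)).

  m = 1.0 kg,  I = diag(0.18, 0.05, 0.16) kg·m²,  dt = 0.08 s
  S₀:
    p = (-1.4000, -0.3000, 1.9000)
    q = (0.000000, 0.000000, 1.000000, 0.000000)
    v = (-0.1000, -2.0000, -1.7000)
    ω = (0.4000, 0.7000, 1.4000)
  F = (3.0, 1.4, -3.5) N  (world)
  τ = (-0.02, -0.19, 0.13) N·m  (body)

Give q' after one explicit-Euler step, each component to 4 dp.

2q̇ = q⊗(0,ω) = (-0.7000000, 1.4000000, 0.0000000, -0.4000000)
updated quaternion q' = (-0.0279, 0.0559, 0.9979, -0.0160)

q' = (-0.0279, 0.0559, 0.9979, -0.0160)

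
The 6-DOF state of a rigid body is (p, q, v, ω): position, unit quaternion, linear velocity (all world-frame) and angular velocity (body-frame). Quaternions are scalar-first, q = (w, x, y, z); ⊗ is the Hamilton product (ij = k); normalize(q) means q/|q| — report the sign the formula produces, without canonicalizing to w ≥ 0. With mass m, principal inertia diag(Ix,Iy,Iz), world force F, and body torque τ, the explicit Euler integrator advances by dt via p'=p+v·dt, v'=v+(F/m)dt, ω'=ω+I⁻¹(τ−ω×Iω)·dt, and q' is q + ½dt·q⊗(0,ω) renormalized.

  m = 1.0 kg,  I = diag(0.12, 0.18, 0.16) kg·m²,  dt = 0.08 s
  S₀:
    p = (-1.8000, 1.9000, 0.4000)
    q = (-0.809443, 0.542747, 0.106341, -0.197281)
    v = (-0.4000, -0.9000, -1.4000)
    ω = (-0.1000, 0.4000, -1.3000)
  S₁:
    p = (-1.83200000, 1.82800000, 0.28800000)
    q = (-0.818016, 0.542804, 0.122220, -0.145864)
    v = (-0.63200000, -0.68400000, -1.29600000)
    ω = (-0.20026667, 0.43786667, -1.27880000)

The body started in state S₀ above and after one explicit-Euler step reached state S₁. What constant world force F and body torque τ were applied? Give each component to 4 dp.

v₁ − v₀ = (-0.23200000, 0.21600000, 0.10400000)
m·(v₁−v₀)/dt = (-2.9000, 2.7000, 1.3000)
rate change Δω = (-0.10026667, 0.03786667, 0.02120000)
ω₀×(Iω₀) = (0.0104, -0.0052, -0.0024)
applied torque τ = (-0.1400, 0.0800, 0.0400)

F = (-2.9000, 2.7000, 1.3000)
τ = (-0.1400, 0.0800, 0.0400)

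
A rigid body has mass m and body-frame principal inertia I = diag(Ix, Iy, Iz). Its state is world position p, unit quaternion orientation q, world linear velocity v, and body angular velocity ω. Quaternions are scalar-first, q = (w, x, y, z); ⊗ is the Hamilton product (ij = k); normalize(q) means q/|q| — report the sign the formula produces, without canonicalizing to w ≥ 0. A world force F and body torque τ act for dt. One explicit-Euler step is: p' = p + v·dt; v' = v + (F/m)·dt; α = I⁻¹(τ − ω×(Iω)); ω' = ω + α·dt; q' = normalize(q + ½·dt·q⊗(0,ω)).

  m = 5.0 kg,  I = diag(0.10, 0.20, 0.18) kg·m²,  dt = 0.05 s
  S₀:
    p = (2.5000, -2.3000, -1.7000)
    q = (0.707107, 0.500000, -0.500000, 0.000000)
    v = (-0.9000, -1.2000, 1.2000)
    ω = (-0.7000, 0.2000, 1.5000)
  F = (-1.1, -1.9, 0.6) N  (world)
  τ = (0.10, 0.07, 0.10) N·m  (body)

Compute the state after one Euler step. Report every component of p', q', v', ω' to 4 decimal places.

angular accel α = (1.0600, -0.0700, 0.6333)
ω' = ω + α·dt = (-0.6470, 0.1965, 1.5317)
q⊗(0,ω) = (0.4500000, -1.2449749, -0.6085786, 0.8106605)
q' = normalize(q + ½dt·q⊗(0,ω)) = (0.7177, 0.4685, -0.5148, 0.0202)
a = F/m = (-0.2200, -0.3800, 0.1200)
p' = p + v·dt = (2.4550, -2.3600, -1.6400)
v' = v + a·dt = (-0.9110, -1.2190, 1.2060)

p' = (2.4550, -2.3600, -1.6400)
q' = (0.7177, 0.4685, -0.5148, 0.0202)
v' = (-0.9110, -1.2190, 1.2060)
ω' = (-0.6470, 0.1965, 1.5317)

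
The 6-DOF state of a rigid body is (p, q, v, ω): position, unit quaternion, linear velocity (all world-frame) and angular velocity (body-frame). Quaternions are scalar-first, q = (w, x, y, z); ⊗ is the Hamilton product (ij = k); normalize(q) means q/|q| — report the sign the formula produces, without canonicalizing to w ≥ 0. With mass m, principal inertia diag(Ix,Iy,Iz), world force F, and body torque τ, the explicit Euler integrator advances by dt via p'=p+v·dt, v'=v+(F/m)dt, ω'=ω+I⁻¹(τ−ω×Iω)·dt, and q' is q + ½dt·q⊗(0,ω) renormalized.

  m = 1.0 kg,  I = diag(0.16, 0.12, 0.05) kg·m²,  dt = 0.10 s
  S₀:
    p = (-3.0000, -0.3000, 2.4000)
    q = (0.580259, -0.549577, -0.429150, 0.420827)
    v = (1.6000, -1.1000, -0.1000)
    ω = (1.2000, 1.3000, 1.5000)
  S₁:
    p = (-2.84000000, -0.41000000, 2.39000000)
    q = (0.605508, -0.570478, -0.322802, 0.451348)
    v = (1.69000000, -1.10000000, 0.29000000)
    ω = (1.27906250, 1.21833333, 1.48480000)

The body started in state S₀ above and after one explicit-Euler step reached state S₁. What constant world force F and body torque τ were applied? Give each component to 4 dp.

v₁ − v₀ = (0.09000000, 0.00000000, 0.39000000)
applied force F = (0.9000, 0.0000, 3.9000)
Δω = ω₁−ω₀ = (0.07906250, -0.08166667, -0.01520000)
ω₀×(Iω₀) = (-0.1365, 0.1980, -0.0624)
applied torque τ = (-0.0100, 0.1000, -0.0700)

F = (0.9000, 0.0000, 3.9000)
τ = (-0.0100, 0.1000, -0.0700)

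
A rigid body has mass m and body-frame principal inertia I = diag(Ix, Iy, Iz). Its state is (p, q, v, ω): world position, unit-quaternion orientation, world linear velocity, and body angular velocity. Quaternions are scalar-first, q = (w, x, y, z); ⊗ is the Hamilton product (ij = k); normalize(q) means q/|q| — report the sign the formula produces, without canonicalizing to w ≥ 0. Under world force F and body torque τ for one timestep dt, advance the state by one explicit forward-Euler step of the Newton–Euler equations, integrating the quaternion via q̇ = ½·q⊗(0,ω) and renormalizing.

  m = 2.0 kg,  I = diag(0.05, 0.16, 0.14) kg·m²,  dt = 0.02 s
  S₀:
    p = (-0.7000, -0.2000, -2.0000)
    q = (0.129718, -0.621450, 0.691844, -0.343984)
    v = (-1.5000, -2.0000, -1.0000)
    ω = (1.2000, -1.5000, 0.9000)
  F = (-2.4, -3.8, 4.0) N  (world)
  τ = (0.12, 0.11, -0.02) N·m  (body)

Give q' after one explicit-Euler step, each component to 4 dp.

Hamilton product q⊗(0,ω) = (2.0930916, 0.2623452, -0.0480528, 0.2187084)
q + ½dt·q⊗(0,ω), renormalized = (0.1506, -0.6187, 0.6912, -0.3417)

q' = (0.1506, -0.6187, 0.6912, -0.3417)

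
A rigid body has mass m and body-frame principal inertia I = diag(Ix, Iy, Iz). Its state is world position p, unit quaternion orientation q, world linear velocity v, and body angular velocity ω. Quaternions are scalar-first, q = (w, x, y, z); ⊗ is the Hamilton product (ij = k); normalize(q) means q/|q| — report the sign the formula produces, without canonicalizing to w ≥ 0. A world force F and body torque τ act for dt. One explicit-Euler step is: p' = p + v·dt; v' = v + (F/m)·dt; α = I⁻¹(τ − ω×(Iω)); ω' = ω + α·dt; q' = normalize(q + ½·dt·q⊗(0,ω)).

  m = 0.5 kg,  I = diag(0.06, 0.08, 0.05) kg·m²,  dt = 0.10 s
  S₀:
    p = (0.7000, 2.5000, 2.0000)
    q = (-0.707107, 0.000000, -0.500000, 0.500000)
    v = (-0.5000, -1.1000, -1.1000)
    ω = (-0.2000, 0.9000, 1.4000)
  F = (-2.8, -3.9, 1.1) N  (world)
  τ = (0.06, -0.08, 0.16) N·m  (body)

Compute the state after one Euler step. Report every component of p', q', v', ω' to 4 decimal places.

a = (-5.6000, -7.8000, 2.2000)
p + v·dt = (0.6500, 2.3900, 1.8900)
v' = v + a·dt = (-1.0600, -1.8800, -0.8800)
ω×(Iω) gyroscopic = (-0.0378, -0.0028, -0.0036)
(τ − ω×Iω)/I = (1.6300, -0.9650, 3.2720)
ω' = ω + α·dt = (-0.0370, 0.8035, 1.7272)
2q̇ = q⊗(0,ω) = (-0.2500000, -1.0085786, -0.7363963, -1.0899498)
q + ½dt·q⊗(0,ω), renormalized = (-0.7171, -0.0503, -0.5349, 0.4439)

p' = (0.6500, 2.3900, 1.8900)
q' = (-0.7171, -0.0503, -0.5349, 0.4439)
v' = (-1.0600, -1.8800, -0.8800)
ω' = (-0.0370, 0.8035, 1.7272)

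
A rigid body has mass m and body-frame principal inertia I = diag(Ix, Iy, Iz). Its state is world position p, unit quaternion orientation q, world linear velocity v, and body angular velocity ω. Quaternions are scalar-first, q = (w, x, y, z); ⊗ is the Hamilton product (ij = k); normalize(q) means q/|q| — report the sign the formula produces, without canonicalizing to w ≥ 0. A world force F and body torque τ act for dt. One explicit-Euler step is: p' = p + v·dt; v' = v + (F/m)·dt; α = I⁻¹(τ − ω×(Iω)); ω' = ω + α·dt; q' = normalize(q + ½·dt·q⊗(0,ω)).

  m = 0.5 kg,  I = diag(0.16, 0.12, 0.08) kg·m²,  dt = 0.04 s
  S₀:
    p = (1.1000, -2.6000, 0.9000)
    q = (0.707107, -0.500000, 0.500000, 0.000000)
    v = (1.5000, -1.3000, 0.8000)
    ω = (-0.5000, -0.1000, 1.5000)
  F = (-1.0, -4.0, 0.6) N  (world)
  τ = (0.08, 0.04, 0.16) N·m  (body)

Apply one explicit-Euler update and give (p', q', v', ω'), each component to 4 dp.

p' = (1.1600, -2.6520, 0.9320)
q' = (0.7028, -0.4918, 0.5133, 0.0272)
v' = (1.4200, -1.6200, 0.8480)
ω' = (-0.4815, -0.0667, 1.5810)

precession coupling ω×(Iω) = (0.0060, -0.0600, -0.0020)
(τ − ω×Iω)/I = (0.4625, 0.8333, 2.0250)
ω + α·dt = (-0.4815, -0.0667, 1.5810)
q⊗(0,ω) = (-0.2000000, 0.3964465, 0.6792893, 1.3606605)
q + ½dt·q⊗(0,ω), renormalized = (0.7028, -0.4918, 0.5133, 0.0272)
linear accel F/m = (-2.0000, -8.0000, 1.2000)
p + v·dt = (1.1600, -2.6520, 0.9320)
new velocity v' = (1.4200, -1.6200, 0.8480)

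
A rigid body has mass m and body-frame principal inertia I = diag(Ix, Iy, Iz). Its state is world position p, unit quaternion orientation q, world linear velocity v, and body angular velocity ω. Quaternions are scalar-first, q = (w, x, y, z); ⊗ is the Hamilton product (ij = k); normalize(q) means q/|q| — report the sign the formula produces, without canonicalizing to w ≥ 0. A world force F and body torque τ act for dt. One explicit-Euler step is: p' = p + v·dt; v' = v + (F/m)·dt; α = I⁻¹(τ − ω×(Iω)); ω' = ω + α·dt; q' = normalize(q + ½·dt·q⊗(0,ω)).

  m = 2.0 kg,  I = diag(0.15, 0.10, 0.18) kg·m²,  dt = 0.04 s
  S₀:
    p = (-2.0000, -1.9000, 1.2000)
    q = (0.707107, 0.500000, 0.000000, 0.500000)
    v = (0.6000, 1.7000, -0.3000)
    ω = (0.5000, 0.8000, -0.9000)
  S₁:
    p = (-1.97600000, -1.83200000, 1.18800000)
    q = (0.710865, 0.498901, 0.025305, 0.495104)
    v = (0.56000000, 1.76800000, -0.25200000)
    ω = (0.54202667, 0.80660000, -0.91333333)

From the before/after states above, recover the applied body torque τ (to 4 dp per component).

τ = (0.1000, 0.0300, -0.0800)

ω₁ − ω₀ = (0.04202667, 0.00660000, -0.01333333)
precession coupling = (-0.0576, 0.0135, -0.0200)
τ = I·(Δω/dt) + ω₀×(Iω₀) = (0.1000, 0.0300, -0.0800)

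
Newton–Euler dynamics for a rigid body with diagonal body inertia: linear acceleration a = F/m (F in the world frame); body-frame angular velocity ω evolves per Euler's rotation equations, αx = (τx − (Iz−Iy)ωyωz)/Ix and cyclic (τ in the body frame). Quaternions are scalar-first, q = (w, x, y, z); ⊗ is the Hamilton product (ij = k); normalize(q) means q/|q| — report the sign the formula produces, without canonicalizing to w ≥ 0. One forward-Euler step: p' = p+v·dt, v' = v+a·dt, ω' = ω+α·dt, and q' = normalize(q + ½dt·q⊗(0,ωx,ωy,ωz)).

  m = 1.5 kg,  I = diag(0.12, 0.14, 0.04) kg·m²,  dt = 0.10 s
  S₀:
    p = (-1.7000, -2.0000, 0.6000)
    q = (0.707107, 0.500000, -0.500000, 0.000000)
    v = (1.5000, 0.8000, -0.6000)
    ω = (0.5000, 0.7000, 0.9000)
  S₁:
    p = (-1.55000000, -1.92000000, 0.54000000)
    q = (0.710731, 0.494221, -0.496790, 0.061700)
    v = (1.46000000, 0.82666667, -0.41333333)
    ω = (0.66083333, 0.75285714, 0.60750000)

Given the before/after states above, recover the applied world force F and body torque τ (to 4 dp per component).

F = (-0.6000, 0.4000, 2.8000)
τ = (0.1300, 0.1100, -0.1100)

ω₁ − ω₀ = (0.16083333, 0.05285714, -0.29250000)
applied torque τ = (0.1300, 0.1100, -0.1100)
velocity change Δv = (-0.04000000, 0.02666667, 0.18666667)
F = m·Δv/dt = (-0.6000, 0.4000, 2.8000)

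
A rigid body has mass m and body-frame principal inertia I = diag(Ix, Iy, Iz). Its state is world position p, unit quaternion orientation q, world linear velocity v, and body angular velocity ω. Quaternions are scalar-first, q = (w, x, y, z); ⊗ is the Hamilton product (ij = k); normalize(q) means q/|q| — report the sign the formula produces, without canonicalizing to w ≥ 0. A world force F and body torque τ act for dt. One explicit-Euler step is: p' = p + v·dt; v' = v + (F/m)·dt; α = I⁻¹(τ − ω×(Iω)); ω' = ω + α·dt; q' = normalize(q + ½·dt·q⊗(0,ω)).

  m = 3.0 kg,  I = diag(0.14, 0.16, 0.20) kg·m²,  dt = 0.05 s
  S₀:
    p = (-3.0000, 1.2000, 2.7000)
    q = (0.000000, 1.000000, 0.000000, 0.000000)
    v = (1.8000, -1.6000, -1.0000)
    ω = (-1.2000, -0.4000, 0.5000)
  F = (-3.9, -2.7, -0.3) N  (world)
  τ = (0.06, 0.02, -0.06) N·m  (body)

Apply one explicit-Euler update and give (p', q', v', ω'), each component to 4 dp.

(τ − ω×Iω)/I = (0.4857, -0.1000, -0.3480)
ω + α·dt = (-1.1757, -0.4050, 0.4826)
2q̇ = q⊗(0,ω) = (1.2000000, 0.0000000, -0.5000000, -0.4000000)
q' = normalize(q + ½dt·q⊗(0,ω)) = (0.0300, 0.9994, -0.0125, -0.0100)
a = (-1.3000, -0.9000, -0.1000)
p' = p + v·dt = (-2.9100, 1.1200, 2.6500)
v + (F/m)dt = (1.7350, -1.6450, -1.0050)

p' = (-2.9100, 1.1200, 2.6500)
q' = (0.0300, 0.9994, -0.0125, -0.0100)
v' = (1.7350, -1.6450, -1.0050)
ω' = (-1.1757, -0.4050, 0.4826)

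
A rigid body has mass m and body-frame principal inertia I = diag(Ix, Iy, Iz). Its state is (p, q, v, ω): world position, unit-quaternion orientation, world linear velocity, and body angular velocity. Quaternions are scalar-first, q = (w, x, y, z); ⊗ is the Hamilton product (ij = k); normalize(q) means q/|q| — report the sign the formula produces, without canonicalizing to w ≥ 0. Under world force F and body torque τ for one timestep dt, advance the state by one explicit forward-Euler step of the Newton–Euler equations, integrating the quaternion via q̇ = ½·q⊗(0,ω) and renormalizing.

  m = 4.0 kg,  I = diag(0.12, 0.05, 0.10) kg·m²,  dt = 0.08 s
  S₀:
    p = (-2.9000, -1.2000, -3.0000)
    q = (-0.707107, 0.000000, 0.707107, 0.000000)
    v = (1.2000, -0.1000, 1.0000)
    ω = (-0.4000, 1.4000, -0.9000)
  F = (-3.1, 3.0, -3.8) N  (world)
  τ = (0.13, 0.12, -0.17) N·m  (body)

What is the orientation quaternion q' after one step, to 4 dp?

q⊗(0,ω) = (-0.9899498, -0.3535535, -0.9899498, 0.9192391)
updated quaternion q' = (-0.7450, -0.0141, 0.6659, 0.0367)

q' = (-0.7450, -0.0141, 0.6659, 0.0367)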